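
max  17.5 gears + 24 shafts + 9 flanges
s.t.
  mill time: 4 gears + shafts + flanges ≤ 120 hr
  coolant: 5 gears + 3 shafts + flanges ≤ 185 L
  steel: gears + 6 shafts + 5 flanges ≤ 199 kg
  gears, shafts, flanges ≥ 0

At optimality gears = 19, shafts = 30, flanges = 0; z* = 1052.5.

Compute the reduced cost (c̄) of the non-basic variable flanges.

At the optimum: mill time uses 106 of 120 (slack = 14); coolant uses 185 of 185 (binding); steel uses 199 of 199 (binding).
Since mill time is not tight, its dual is 0.
The binding rows give the dual system: 5·y_coolant + 1·y_steel = 17.5 and 3·y_coolant + 6·y_steel = 24.
Solving: y_coolant = 3, y_steel = 2.5.
Reduced cost of flanges: c₃ − yᵀa₃ = 9 − (3·1 + 2.5·5) = 9 − 15.5 = -6.5.

-6.5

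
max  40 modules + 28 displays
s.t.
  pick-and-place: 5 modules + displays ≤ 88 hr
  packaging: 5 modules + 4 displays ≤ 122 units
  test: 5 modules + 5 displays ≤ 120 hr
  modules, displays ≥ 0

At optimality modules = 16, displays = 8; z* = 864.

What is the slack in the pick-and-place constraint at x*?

pick-and-place used = 5·16 + 1·8 = 88; slack = 88 − 88 = 0.

0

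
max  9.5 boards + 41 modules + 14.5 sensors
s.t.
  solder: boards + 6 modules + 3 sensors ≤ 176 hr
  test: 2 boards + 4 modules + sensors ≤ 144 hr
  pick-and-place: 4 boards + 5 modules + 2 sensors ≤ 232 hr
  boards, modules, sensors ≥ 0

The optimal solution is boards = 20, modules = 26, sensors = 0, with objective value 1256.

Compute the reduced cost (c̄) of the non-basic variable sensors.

-4

Binding: solder and test. Non-binding: pick-and-place (22 unused).
Since pick-and-place is not tight, its dual is 0.
The binding rows give the dual system: 1·y_solder + 2·y_test = 9.5 and 6·y_solder + 4·y_test = 41.
This yields shadow prices y_solder = 5.5, y_test = 2.
Reduced cost of sensors: c₃ − yᵀa₃ = 14.5 − (5.5·3 + 2·1) = 14.5 − 18.5 = -4.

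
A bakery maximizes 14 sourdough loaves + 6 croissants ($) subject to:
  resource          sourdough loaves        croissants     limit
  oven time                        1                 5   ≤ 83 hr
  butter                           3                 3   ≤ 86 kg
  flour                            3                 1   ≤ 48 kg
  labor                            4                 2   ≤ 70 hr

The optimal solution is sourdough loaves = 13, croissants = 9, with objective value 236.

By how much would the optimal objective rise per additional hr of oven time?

0

At the optimum: oven time uses 58 of 83 (slack = 25); butter uses 66 of 86 (slack = 20); flour uses 48 of 48 (binding); labor uses 70 of 70 (binding).
Slack constraints have shadow price 0 (complementary slackness).
From A_Bᵀ y = c: 3·y_flour + 4·y_labor = 14; 1·y_flour + 2·y_labor = 6.
→ y_flour = 2 and y_labor = 2.
Shadow price of oven time = 0.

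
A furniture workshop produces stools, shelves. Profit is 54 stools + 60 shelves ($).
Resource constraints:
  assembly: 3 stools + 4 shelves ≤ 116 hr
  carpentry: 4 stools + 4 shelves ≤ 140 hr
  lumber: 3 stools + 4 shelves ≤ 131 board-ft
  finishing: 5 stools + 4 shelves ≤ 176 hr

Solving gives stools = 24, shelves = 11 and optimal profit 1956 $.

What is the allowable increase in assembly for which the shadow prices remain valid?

15

Binding constraints: assembly, carpentry. The basis is B = [[3,4],[4,4]] with det -4.
Per unit increase in assembly, x* moves by d = (-1, 1).
The basis stays optimal until lumber becomes binding; allowable increase = 15 hr.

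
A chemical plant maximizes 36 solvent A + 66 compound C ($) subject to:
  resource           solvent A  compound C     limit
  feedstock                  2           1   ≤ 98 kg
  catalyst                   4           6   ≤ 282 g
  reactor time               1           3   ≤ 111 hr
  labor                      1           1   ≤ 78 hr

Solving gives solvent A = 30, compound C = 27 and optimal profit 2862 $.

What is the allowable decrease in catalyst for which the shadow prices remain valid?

60

Binding constraints: catalyst, reactor time. The basis is B = [[4,6],[1,3]] with det 6.
Per unit decrease in catalyst, x* moves by d = (-0.5, 0.1667).
The basis stays optimal until solvent A reaches 0; allowable decrease = 60 g.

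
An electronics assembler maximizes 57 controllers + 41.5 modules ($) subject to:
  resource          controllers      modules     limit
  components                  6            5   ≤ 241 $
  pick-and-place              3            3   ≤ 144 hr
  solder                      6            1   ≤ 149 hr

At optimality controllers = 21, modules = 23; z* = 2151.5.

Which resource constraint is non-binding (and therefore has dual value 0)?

pick-and-place

components: 241/241 (binding)
pick-and-place: 132/144 (slack 12)
solder: 149/149 (binding)
By complementary slackness, a constraint with positive slack has shadow price 0 → pick-and-place.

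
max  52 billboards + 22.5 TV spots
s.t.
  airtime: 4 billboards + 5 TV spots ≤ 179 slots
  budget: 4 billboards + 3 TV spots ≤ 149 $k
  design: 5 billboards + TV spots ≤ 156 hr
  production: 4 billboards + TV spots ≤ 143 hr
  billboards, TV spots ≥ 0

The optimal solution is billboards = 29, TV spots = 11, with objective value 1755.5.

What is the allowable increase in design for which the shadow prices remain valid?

22

Binding constraints: budget, design. The basis is B = [[4,3],[5,1]] with det -11.
Per unit increase in design, x* moves by d = (0.2727, -0.3636).
The basis stays optimal until production becomes binding; allowable increase = 22 hr.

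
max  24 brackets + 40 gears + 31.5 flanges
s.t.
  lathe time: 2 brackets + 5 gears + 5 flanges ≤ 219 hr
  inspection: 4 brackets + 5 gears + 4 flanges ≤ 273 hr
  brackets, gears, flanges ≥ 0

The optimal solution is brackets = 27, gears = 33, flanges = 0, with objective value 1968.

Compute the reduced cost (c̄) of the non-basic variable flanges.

-4.5

Both lathe time and inspection are binding at x*.
From A_Bᵀ y = c: 2·y_lathe time + 4·y_inspection = 24; 5·y_lathe time + 5·y_inspection = 40.
→ y_lathe time = 4 and y_inspection = 4.
Reduced cost of flanges: c₃ − yᵀa₃ = 31.5 − (4·5 + 4·4) = 31.5 − 36 = -4.5.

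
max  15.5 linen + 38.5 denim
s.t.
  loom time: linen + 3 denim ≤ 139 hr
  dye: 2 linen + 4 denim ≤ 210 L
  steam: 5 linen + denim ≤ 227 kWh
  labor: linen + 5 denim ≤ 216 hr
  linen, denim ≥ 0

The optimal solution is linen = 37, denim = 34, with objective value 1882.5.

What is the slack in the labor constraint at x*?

labor used = 1·37 + 5·34 = 207; slack = 216 − 207 = 9.

9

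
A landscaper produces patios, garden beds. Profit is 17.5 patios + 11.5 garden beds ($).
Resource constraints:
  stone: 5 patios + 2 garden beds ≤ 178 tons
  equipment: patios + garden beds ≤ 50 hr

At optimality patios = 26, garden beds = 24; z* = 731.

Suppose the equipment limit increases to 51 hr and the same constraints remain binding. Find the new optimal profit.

738.5

Both stone and equipment are binding at x*.
From A_Bᵀ y = c: 5·y_stone + 1·y_equipment = 17.5; 2·y_stone + 1·y_equipment = 11.5.
This yields shadow prices y_stone = 2, y_equipment = 7.5.
Δz = y_equipment·Δb = 7.5 × (1) = 7.5, so new z* = 731 + 7.5 = 738.5.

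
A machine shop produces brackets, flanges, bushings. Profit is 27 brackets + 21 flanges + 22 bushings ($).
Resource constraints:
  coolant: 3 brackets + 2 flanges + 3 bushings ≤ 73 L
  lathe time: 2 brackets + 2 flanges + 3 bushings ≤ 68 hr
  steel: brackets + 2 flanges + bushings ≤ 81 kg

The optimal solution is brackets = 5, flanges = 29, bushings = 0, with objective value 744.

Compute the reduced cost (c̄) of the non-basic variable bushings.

-9.5

Check each constraint at x*: coolant 73/73 (tight); lathe time 68/68 (tight); steel 63/81 (slack 18).
Since steel is not tight, its dual is 0.
Dual feasibility on the basic columns requires 3·y_coolant + 2·y_lathe time = 27, 2·y_coolant + 2·y_lathe time = 21.
This yields shadow prices y_coolant = 6, y_lathe time = 4.5.
Reduced cost of bushings: c₃ − yᵀa₃ = 22 − (6·3 + 4.5·3) = 22 − 31.5 = -9.5.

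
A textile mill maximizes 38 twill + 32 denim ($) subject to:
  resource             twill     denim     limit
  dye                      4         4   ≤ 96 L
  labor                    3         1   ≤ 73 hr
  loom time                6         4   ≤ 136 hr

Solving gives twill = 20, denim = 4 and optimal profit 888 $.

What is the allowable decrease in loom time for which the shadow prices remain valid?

Binding constraints: dye, loom time. The basis is B = [[4,4],[6,4]] with det -8.
Per unit decrease in loom time, x* moves by d = (-0.5, 0.5).
The basis stays optimal until twill reaches 0; allowable decrease = 40 hr.

40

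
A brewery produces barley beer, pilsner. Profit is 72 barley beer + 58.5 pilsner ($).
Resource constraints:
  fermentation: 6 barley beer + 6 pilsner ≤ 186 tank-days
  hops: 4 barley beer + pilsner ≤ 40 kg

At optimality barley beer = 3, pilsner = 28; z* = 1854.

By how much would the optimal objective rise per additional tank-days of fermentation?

9

At the optimum: fermentation uses 186 of 186 (binding); hops uses 40 of 40 (binding).
From A_Bᵀ y = c: 6·y_fermentation + 4·y_hops = 72; 6·y_fermentation + 1·y_hops = 58.5.
This yields shadow prices y_fermentation = 9, y_hops = 4.5.
Shadow price of fermentation = 9.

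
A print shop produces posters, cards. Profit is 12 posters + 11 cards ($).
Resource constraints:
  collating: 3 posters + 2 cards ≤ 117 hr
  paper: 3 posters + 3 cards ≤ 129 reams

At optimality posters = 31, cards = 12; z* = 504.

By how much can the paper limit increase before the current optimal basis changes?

Binding constraints: collating, paper. The basis is B = [[3,2],[3,3]] with det 3.
Per unit increase in paper, x* moves by d = (-0.6667, 1).
The basis stays optimal until posters reaches 0; allowable increase = 46.5 reams.

46.5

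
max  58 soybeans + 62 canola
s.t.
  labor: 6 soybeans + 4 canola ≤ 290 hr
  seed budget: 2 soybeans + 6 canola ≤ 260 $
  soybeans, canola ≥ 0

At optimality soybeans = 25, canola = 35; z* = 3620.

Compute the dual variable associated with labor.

8

Both labor and seed budget are binding at x*.
Dual feasibility on the basic columns requires 6·y_labor + 2·y_seed budget = 58, 4·y_labor + 6·y_seed budget = 62.
Solving: y_labor = 8, y_seed budget = 5.
Shadow price of labor = 8.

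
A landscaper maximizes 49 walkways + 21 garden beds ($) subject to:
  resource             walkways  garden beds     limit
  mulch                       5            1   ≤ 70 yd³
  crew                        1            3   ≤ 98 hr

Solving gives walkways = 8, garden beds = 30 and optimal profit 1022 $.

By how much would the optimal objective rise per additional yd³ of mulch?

9

Check each constraint at x*: mulch 70/70 (tight); crew 98/98 (tight).
The binding rows give the dual system: 5·y_mulch + 1·y_crew = 49 and 1·y_mulch + 3·y_crew = 21.
→ y_mulch = 9 and y_crew = 4.
Shadow price of mulch = 9.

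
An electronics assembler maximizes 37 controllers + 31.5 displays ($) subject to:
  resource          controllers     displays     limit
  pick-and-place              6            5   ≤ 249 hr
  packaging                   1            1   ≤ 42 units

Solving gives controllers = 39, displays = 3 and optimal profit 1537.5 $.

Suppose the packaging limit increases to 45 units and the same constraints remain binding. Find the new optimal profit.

1549.5

Both pick-and-place and packaging are binding at x*.
From A_Bᵀ y = c: 6·y_pick-and-place + 1·y_packaging = 37; 5·y_pick-and-place + 1·y_packaging = 31.5.
→ y_pick-and-place = 5.5 and y_packaging = 4.
Δz = y_packaging·Δb = 4 × (3) = 12, so new z* = 1537.5 + 12 = 1549.5.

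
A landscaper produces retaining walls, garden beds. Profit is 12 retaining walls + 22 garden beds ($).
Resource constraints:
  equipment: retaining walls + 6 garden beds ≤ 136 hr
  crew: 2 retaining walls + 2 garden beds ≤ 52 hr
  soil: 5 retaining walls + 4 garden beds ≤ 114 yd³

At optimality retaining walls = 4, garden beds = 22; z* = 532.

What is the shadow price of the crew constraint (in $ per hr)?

5

Check each constraint at x*: equipment 136/136 (tight); crew 52/52 (tight); soil 108/114 (slack 6).
Slack constraints have shadow price 0 (complementary slackness).
From A_Bᵀ y = c: 1·y_equipment + 2·y_crew = 12; 6·y_equipment + 2·y_crew = 22.
Solving: y_equipment = 2, y_crew = 5.
Shadow price of crew = 5.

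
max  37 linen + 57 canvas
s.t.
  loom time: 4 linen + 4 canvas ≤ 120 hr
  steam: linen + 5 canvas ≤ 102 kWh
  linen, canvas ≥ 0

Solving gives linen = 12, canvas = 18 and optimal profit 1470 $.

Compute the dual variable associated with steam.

Both loom time and steam are binding at x*.
From A_Bᵀ y = c: 4·y_loom time + 1·y_steam = 37; 4·y_loom time + 5·y_steam = 57.
This yields shadow prices y_loom time = 8, y_steam = 5.
Shadow price of steam = 5.

5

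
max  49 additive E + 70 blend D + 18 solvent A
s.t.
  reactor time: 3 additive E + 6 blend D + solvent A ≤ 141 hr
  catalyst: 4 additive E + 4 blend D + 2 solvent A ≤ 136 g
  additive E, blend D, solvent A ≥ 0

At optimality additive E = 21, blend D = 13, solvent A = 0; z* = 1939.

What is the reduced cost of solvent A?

Check each constraint at x*: reactor time 141/141 (tight); catalyst 136/136 (tight).
Dual feasibility on the basic columns requires 3·y_reactor time + 4·y_catalyst = 49, 6·y_reactor time + 4·y_catalyst = 70.
This yields shadow prices y_reactor time = 7, y_catalyst = 7.
Reduced cost of solvent A: c₃ − yᵀa₃ = 18 − (7·1 + 7·2) = 18 − 21 = -3.

-3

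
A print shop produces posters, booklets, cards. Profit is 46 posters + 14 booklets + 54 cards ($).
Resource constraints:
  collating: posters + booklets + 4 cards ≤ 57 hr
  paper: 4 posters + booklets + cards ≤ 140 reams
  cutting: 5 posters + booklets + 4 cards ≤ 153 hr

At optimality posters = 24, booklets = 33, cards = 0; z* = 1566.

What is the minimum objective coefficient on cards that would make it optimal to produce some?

Binding: collating and cutting. Non-binding: paper (11 unused).
Since paper is not tight, its dual is 0.
Dual feasibility on the basic columns requires 1·y_collating + 5·y_cutting = 46, 1·y_collating + 1·y_cutting = 14.
→ y_collating = 6 and y_cutting = 8.
cards enters the basis when its profit ≥ yᵀa₃ = 6·4 + 8·4 = 56.

56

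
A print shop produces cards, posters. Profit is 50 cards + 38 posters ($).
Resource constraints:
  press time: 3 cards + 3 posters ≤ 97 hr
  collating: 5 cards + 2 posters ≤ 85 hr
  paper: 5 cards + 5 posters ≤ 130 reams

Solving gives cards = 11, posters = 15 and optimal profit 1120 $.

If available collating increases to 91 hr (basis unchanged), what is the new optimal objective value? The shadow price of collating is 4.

1144

Δb = 6, so new z* = 1120 + (4)·(6) = 1120 + 24 = 1144.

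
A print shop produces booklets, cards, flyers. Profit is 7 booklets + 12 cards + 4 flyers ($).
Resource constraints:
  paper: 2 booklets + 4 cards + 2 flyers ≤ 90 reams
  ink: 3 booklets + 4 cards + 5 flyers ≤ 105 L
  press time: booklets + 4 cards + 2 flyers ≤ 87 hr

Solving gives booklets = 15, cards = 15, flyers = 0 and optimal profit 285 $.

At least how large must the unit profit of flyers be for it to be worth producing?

Binding: paper and ink. Non-binding: press time (12 unused).
Since press time is not tight, its dual is 0.
Dual feasibility on the basic columns requires 2·y_paper + 3·y_ink = 7, 4·y_paper + 4·y_ink = 12.
→ y_paper = 2 and y_ink = 1.
flyers enters the basis when its profit ≥ yᵀa₃ = 2·2 + 1·5 = 9.

9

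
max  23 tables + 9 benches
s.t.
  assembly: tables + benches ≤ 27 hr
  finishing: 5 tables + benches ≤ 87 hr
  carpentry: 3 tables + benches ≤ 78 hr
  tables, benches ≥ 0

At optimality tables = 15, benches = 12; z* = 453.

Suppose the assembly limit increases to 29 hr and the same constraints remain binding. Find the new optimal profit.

Check each constraint at x*: assembly 27/27 (tight); finishing 87/87 (tight); carpentry 57/78 (slack 21).
By complementary slackness, y = 0 for the non-binding constraint.
From A_Bᵀ y = c: 1·y_assembly + 5·y_finishing = 23; 1·y_assembly + 1·y_finishing = 9.
This yields shadow prices y_assembly = 5.5, y_finishing = 3.5.
Δz = y_assembly·Δb = 5.5 × (2) = 11, so new z* = 453 + 11 = 464.

464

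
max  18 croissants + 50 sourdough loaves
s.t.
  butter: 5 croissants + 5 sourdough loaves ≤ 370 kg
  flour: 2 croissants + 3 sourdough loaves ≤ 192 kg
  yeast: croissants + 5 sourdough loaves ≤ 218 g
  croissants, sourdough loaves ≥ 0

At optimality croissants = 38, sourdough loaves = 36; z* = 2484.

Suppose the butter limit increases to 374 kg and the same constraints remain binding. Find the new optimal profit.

Binding: butter and yeast. Non-binding: flour (8 unused).
Since flour is not tight, its dual is 0.
Dual feasibility on the basic columns requires 5·y_butter + 1·y_yeast = 18, 5·y_butter + 5·y_yeast = 50.
→ y_butter = 2 and y_yeast = 8.
Δz = y_butter·Δb = 2 × (4) = 8, so new z* = 2484 + 8 = 2492.

2492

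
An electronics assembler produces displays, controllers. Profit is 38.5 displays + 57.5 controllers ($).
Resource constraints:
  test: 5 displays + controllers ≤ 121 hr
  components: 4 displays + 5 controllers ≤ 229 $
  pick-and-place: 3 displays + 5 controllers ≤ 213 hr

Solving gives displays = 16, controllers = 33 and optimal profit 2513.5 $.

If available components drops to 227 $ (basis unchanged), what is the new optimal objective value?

2505.5

Check each constraint at x*: test 113/121 (slack 8); components 229/229 (tight); pick-and-place 213/213 (tight).
By complementary slackness, y = 0 for the non-binding constraint.
The binding rows give the dual system: 4·y_components + 3·y_pick-and-place = 38.5 and 5·y_components + 5·y_pick-and-place = 57.5.
This yields shadow prices y_components = 4, y_pick-and-place = 7.5.
Δz = y_components·Δb = 4 × (-2) = -8, so new z* = 2513.5 − 8 = 2505.5.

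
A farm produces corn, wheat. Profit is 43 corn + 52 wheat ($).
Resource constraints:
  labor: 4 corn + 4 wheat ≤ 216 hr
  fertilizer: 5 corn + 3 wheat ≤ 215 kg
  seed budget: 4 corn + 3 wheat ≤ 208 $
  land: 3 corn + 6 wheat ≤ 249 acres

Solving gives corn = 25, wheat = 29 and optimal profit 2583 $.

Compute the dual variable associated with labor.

8.5

Check each constraint at x*: labor 216/216 (tight); fertilizer 212/215 (slack 3); seed budget 187/208 (slack 21); land 249/249 (tight).
Since fertilizer, seed budget are not tight, their duals are 0.
The binding rows give the dual system: 4·y_labor + 3·y_land = 43 and 4·y_labor + 6·y_land = 52.
This yields shadow prices y_labor = 8.5, y_land = 3.
Shadow price of labor = 8.5.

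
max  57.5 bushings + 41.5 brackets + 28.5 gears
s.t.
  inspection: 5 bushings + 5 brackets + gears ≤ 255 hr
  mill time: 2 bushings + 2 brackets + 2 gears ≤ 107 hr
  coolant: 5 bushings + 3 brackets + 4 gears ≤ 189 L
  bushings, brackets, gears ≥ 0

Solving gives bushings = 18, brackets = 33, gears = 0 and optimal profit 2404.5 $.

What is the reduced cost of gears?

Binding: inspection and coolant. Non-binding: mill time (5 unused).
By complementary slackness, y = 0 for the non-binding constraint.
Dual feasibility on the basic columns requires 5·y_inspection + 5·y_coolant = 57.5, 5·y_inspection + 3·y_coolant = 41.5.
This yields shadow prices y_inspection = 3.5, y_coolant = 8.
Reduced cost of gears: c₃ − yᵀa₃ = 28.5 − (3.5·1 + 8·4) = 28.5 − 35.5 = -7.

-7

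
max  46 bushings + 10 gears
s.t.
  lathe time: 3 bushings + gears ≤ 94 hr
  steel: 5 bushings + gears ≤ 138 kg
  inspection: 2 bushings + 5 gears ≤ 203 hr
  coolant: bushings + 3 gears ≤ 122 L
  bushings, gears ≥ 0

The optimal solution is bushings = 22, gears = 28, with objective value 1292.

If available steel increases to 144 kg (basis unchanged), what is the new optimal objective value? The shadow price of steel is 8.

1340

Δb = 6, so new z* = 1292 + (8)·(6) = 1292 + 48 = 1340.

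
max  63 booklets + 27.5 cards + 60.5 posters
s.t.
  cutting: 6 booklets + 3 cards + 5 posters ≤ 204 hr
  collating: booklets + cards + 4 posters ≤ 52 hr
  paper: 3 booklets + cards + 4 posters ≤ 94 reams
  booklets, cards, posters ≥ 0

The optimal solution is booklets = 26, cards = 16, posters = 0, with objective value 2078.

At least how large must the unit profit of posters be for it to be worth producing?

Check each constraint at x*: cutting 204/204 (tight); collating 42/52 (slack 10); paper 94/94 (tight).
Since collating is not tight, its dual is 0.
The binding rows give the dual system: 6·y_cutting + 3·y_paper = 63 and 3·y_cutting + 1·y_paper = 27.5.
This yields shadow prices y_cutting = 6.5, y_paper = 8.
posters enters the basis when its profit ≥ yᵀa₃ = 6.5·5 + 8·4 = 64.5.

64.5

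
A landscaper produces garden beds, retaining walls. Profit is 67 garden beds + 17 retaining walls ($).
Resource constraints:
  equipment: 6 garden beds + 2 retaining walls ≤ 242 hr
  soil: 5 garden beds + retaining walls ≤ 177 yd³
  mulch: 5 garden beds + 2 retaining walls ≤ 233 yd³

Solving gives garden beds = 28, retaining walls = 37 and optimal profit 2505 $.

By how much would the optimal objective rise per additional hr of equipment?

4.5

Check each constraint at x*: equipment 242/242 (tight); soil 177/177 (tight); mulch 214/233 (slack 19).
By complementary slackness, y = 0 for the non-binding constraint.
The binding rows give the dual system: 6·y_equipment + 5·y_soil = 67 and 2·y_equipment + 1·y_soil = 17.
→ y_equipment = 4.5 and y_soil = 8.
Shadow price of equipment = 4.5.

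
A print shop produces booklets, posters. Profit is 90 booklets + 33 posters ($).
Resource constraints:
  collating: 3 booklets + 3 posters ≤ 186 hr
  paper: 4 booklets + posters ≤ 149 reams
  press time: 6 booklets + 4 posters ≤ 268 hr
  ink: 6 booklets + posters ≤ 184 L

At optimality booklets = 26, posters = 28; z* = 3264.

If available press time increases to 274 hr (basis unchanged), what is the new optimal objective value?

Binding: press time and ink. Non-binding: collating (24 unused), paper (17 unused).
Slack constraints have shadow price 0 (complementary slackness).
Dual feasibility on the basic columns requires 6·y_press time + 6·y_ink = 90, 4·y_press time + 1·y_ink = 33.
→ y_press time = 6 and y_ink = 9.
Δz = y_press time·Δb = 6 × (6) = 36, so new z* = 3264 + 36 = 3300.

3300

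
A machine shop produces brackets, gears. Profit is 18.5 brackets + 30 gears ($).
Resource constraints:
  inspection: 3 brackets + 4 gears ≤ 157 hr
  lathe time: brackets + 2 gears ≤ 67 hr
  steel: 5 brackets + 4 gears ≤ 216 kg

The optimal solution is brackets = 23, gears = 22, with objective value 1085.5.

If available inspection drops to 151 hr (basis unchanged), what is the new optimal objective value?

Binding: inspection and lathe time. Non-binding: steel (13 unused).
Slack constraints have shadow price 0 (complementary slackness).
From A_Bᵀ y = c: 3·y_inspection + 1·y_lathe time = 18.5; 4·y_inspection + 2·y_lathe time = 30.
Solving: y_inspection = 3.5, y_lathe time = 8.
Δz = y_inspection·Δb = 3.5 × (-6) = -21, so new z* = 1085.5 − 21 = 1064.5.

1064.5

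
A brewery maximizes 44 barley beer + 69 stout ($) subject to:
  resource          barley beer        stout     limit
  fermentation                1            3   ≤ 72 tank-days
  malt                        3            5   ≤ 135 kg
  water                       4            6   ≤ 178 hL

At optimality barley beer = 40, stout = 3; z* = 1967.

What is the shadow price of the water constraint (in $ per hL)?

6.5

At the optimum: fermentation uses 49 of 72 (slack = 23); malt uses 135 of 135 (binding); water uses 178 of 178 (binding).
By complementary slackness, y = 0 for the non-binding constraint.
From A_Bᵀ y = c: 3·y_malt + 4·y_water = 44; 5·y_malt + 6·y_water = 69.
→ y_malt = 6 and y_water = 6.5.
Shadow price of water = 6.5.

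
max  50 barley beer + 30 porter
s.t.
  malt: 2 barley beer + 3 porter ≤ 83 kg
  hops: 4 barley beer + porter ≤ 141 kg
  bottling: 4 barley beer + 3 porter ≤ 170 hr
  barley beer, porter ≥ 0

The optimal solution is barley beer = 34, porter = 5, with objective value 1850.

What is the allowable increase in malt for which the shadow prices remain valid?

Binding constraints: malt, hops. The basis is B = [[2,3],[4,1]] with det -10.
Per unit increase in malt, x* moves by d = (-0.1, 0.4).
The basis stays optimal until bottling becomes binding; allowable increase = 23.75 kg.

23.75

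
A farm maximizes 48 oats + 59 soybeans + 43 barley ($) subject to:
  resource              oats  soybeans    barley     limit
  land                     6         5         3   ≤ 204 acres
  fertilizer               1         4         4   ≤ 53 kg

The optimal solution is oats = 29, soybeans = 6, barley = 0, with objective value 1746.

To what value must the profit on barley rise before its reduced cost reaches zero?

Both land and fertilizer are binding at x*.
From A_Bᵀ y = c: 6·y_land + 1·y_fertilizer = 48; 5·y_land + 4·y_fertilizer = 59.
This yields shadow prices y_land = 7, y_fertilizer = 6.
barley enters the basis when its profit ≥ yᵀa₃ = 7·3 + 6·4 = 45.

45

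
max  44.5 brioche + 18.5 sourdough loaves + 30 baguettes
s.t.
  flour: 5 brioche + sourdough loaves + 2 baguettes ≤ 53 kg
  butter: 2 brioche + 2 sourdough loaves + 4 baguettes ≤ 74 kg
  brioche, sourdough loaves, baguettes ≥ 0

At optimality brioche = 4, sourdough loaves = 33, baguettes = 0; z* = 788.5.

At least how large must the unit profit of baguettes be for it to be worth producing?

37

Both flour and butter are binding at x*.
From A_Bᵀ y = c: 5·y_flour + 2·y_butter = 44.5; 1·y_flour + 2·y_butter = 18.5.
This yields shadow prices y_flour = 6.5, y_butter = 6.
baguettes enters the basis when its profit ≥ yᵀa₃ = 6.5·2 + 6·4 = 37.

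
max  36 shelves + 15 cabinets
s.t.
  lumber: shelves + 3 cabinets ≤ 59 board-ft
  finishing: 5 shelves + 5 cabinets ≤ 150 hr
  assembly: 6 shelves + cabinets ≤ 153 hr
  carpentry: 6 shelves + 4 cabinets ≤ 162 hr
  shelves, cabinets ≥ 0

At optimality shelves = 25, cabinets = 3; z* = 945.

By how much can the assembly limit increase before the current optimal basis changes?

9

Binding constraints: assembly, carpentry. The basis is B = [[6,1],[6,4]] with det 18.
Per unit increase in assembly, x* moves by d = (0.2222, -0.3333).
The basis stays optimal until cabinets reaches 0; allowable increase = 9 hr.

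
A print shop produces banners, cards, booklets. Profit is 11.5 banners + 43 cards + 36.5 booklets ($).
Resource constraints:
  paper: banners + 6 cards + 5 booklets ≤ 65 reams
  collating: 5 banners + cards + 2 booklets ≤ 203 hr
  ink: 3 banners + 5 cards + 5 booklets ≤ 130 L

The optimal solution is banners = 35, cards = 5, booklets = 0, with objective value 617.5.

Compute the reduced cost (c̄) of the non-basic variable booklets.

Binding: paper and ink. Non-binding: collating (23 unused).
Since collating is not tight, its dual is 0.
Dual feasibility on the basic columns requires 1·y_paper + 3·y_ink = 11.5, 6·y_paper + 5·y_ink = 43.
This yields shadow prices y_paper = 5.5, y_ink = 2.
Reduced cost of booklets: c₃ − yᵀa₃ = 36.5 − (5.5·5 + 2·5) = 36.5 − 37.5 = -1.

-1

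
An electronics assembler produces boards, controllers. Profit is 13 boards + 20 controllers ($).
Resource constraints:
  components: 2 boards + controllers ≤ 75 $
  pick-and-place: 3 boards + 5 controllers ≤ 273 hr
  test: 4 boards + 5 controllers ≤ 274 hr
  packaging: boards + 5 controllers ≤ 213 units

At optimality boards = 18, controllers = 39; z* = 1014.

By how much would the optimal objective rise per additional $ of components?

Binding: components and packaging. Non-binding: pick-and-place (24 unused), test (7 unused).
Since pick-and-place, test are not tight, their duals are 0.
From A_Bᵀ y = c: 2·y_components + 1·y_packaging = 13; 1·y_components + 5·y_packaging = 20.
This yields shadow prices y_components = 5, y_packaging = 3.
Shadow price of components = 5.

5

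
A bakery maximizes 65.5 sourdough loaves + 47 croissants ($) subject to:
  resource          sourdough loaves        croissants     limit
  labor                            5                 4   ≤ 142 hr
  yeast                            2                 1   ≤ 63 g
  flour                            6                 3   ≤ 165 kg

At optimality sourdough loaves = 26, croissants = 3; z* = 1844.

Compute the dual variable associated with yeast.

Check each constraint at x*: labor 142/142 (tight); yeast 55/63 (slack 8); flour 165/165 (tight).
By complementary slackness, y = 0 for the non-binding constraint.
From A_Bᵀ y = c: 5·y_labor + 6·y_flour = 65.5; 4·y_labor + 3·y_flour = 47.
→ y_labor = 9.5 and y_flour = 3.
Shadow price of yeast = 0.

0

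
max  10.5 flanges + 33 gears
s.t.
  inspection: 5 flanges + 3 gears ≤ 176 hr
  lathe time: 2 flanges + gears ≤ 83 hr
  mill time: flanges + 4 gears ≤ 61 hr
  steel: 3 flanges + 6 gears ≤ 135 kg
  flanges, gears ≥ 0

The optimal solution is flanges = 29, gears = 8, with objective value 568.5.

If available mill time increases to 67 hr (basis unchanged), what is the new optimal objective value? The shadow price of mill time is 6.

604.5

Δb = 6, so new z* = 568.5 + (6)·(6) = 568.5 + 36 = 604.5.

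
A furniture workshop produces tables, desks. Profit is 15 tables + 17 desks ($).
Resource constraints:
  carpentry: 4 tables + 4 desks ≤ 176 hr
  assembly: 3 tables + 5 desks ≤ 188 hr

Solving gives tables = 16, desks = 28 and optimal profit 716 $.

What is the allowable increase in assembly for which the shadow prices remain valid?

Binding constraints: carpentry, assembly. The basis is B = [[4,4],[3,5]] with det 8.
Per unit increase in assembly, x* moves by d = (-0.5, 0.5).
The basis stays optimal until tables reaches 0; allowable increase = 32 hr.

32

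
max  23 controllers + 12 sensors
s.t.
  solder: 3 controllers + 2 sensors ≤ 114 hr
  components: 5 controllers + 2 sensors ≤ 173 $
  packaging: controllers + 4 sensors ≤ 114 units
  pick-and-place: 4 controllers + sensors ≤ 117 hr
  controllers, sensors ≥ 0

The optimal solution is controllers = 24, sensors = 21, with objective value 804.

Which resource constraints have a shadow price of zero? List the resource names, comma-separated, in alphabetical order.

components, packaging

solder: 114/114 (binding)
components: 162/173 (slack 11)
packaging: 108/114 (slack 6)
pick-and-place: 117/117 (binding)
By complementary slackness, a constraint with positive slack has shadow price 0 → components, packaging.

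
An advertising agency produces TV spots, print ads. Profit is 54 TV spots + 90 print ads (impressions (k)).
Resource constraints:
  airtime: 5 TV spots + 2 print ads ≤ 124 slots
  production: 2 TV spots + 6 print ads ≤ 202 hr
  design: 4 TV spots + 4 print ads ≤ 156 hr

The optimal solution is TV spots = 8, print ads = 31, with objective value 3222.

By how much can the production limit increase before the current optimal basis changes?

Binding constraints: production, design. The basis is B = [[2,6],[4,4]] with det -16.
Per unit increase in production, x* moves by d = (-0.25, 0.25).
The basis stays optimal until TV spots reaches 0; allowable increase = 32 hr.

32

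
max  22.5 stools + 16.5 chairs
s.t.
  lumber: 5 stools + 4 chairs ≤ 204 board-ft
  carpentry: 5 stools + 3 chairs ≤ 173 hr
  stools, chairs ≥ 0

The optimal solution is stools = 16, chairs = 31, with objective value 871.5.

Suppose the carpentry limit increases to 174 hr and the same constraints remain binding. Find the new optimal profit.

873

Check each constraint at x*: lumber 204/204 (tight); carpentry 173/173 (tight).
The binding rows give the dual system: 5·y_lumber + 5·y_carpentry = 22.5 and 4·y_lumber + 3·y_carpentry = 16.5.
→ y_lumber = 3 and y_carpentry = 1.5.
Δz = y_carpentry·Δb = 1.5 × (1) = 1.5, so new z* = 871.5 + 1.5 = 873.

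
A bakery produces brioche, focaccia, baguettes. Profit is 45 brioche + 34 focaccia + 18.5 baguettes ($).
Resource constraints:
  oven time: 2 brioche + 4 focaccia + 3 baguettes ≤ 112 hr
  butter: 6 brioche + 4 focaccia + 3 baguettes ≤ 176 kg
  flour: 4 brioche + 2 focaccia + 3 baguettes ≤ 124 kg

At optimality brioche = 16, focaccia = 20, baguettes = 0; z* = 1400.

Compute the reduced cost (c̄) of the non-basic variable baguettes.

Binding: oven time and butter. Non-binding: flour (20 unused).
Slack constraints have shadow price 0 (complementary slackness).
From A_Bᵀ y = c: 2·y_oven time + 6·y_butter = 45; 4·y_oven time + 4·y_butter = 34.
→ y_oven time = 1.5 and y_butter = 7.
Reduced cost of baguettes: c₃ − yᵀa₃ = 18.5 − (1.5·3 + 7·3) = 18.5 − 25.5 = -7.

-7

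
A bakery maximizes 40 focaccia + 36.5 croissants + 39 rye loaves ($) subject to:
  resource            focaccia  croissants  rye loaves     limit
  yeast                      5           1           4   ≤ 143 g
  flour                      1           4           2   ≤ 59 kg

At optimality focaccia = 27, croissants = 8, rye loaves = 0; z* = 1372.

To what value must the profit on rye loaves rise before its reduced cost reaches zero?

Both yeast and flour are binding at x*.
Dual feasibility on the basic columns requires 5·y_yeast + 1·y_flour = 40, 1·y_yeast + 4·y_flour = 36.5.
This yields shadow prices y_yeast = 6.5, y_flour = 7.5.
rye loaves enters the basis when its profit ≥ yᵀa₃ = 6.5·4 + 7.5·2 = 41.

41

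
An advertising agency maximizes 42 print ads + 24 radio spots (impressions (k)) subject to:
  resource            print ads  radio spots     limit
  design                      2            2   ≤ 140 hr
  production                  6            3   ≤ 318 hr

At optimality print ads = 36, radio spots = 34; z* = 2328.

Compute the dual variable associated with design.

Both design and production are binding at x*.
Dual feasibility on the basic columns requires 2·y_design + 6·y_production = 42, 2·y_design + 3·y_production = 24.
This yields shadow prices y_design = 3, y_production = 6.
Shadow price of design = 3.

3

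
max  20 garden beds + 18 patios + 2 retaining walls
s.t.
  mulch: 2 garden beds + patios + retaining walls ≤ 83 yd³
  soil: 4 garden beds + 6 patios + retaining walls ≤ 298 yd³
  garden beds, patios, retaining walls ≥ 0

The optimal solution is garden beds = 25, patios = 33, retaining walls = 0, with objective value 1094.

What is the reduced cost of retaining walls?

-6

Check each constraint at x*: mulch 83/83 (tight); soil 298/298 (tight).
Dual feasibility on the basic columns requires 2·y_mulch + 4·y_soil = 20, 1·y_mulch + 6·y_soil = 18.
This yields shadow prices y_mulch = 6, y_soil = 2.
Reduced cost of retaining walls: c₃ − yᵀa₃ = 2 − (6·1 + 2·1) = 2 − 8 = -6.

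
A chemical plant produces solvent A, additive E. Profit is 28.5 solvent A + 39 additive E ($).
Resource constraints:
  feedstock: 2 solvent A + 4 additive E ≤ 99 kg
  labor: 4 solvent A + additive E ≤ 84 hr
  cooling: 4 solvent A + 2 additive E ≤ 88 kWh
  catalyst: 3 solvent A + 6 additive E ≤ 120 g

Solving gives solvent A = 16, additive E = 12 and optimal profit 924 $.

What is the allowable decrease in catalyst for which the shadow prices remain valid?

Binding constraints: cooling, catalyst. The basis is B = [[4,2],[3,6]] with det 18.
Per unit decrease in catalyst, x* moves by d = (0.1111, -0.2222).
The basis stays optimal until labor becomes binding; allowable decrease = 36 g.

36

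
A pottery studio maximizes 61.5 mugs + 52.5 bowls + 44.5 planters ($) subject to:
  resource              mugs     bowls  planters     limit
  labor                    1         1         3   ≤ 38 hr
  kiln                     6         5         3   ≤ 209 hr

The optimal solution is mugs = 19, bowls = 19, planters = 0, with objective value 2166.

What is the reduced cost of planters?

Both labor and kiln are binding at x*.
Dual feasibility on the basic columns requires 1·y_labor + 6·y_kiln = 61.5, 1·y_labor + 5·y_kiln = 52.5.
This yields shadow prices y_labor = 7.5, y_kiln = 9.
Reduced cost of planters: c₃ − yᵀa₃ = 44.5 − (7.5·3 + 9·3) = 44.5 − 49.5 = -5.

-5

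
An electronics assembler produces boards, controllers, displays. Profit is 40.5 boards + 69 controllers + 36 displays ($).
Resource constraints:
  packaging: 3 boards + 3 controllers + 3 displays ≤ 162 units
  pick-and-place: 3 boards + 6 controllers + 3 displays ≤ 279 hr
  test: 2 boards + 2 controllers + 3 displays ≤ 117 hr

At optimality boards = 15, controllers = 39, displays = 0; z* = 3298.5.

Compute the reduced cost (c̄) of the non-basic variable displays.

Check each constraint at x*: packaging 162/162 (tight); pick-and-place 279/279 (tight); test 108/117 (slack 9).
Since test is not tight, its dual is 0.
The binding rows give the dual system: 3·y_packaging + 3·y_pick-and-place = 40.5 and 3·y_packaging + 6·y_pick-and-place = 69.
Solving: y_packaging = 4, y_pick-and-place = 9.5.
Reduced cost of displays: c₃ − yᵀa₃ = 36 − (4·3 + 9.5·3) = 36 − 40.5 = -4.5.

-4.5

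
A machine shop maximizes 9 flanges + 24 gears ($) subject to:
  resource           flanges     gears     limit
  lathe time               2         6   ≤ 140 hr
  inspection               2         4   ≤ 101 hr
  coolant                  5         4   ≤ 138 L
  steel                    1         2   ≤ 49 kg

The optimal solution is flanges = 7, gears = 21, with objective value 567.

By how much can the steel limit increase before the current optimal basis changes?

1.5

Binding constraints: lathe time, steel. The basis is B = [[2,6],[1,2]] with det -2.
Per unit increase in steel, x* moves by d = (3, -1).
The basis stays optimal until inspection becomes binding; allowable increase = 1.5 kg.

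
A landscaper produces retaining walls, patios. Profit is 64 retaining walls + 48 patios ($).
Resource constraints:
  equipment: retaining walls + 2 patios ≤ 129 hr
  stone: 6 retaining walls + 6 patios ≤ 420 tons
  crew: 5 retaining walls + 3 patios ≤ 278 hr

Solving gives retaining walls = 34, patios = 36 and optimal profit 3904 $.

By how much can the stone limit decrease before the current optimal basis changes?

Binding constraints: stone, crew. The basis is B = [[6,6],[5,3]] with det -12.
Per unit decrease in stone, x* moves by d = (0.25, -0.4167).
The basis stays optimal until patios reaches 0; allowable decrease = 86.4 tons.

86.4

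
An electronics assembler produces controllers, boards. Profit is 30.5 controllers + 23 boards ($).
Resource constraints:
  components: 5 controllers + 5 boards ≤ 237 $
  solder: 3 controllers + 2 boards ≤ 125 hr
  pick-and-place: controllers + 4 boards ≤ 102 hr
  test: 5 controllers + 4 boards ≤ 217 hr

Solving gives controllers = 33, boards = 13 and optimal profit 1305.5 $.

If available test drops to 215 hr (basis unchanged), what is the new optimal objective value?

At the optimum: components uses 230 of 237 (slack = 7); solder uses 125 of 125 (binding); pick-and-place uses 85 of 102 (slack = 17); test uses 217 of 217 (binding).
Since components, pick-and-place are not tight, their duals are 0.
From A_Bᵀ y = c: 3·y_solder + 5·y_test = 30.5; 2·y_solder + 4·y_test = 23.
Solving: y_solder = 3.5, y_test = 4.
Δz = y_test·Δb = 4 × (-2) = -8, so new z* = 1305.5 − 8 = 1297.5.

1297.5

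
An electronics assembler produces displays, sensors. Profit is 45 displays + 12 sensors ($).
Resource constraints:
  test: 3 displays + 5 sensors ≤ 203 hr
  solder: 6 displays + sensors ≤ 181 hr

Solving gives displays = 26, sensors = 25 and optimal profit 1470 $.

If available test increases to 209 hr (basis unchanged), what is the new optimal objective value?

1476

At the optimum: test uses 203 of 203 (binding); solder uses 181 of 181 (binding).
From A_Bᵀ y = c: 3·y_test + 6·y_solder = 45; 5·y_test + 1·y_solder = 12.
This yields shadow prices y_test = 1, y_solder = 7.
Δz = y_test·Δb = 1 × (6) = 6, so new z* = 1470 + 6 = 1476.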